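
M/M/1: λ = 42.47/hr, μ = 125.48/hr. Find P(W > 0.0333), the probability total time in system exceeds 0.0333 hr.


W ~ Exponential(μ−λ) for M/M/1.
μ − λ = 125.48 − 42.47 = 83.0100
P(W > t) = e^{−(μ−λ)t} = e^{−2.7642} = 0.063024

Final: 0.063024


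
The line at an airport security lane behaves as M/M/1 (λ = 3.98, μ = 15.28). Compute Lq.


ρ = 3.98/15.28 = 0.2605
Lq = ρ²/(1−ρ) = 0.06785/0.7395 = 0.09174

Final: 0.09174


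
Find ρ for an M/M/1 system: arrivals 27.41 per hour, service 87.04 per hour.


ρ = λ/μ = 27.41/87.04 = 0.3149

Final: 0.3149


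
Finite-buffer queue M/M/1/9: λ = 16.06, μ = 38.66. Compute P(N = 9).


ρ = λ/μ = 16.06/38.66 = 0.4154
P_K = (1−ρ)ρ^K/(1−ρ^(K+1)) = (0.5846·0.0003684)/(1 − 0.0001531)
= 0.0002154/0.999847 = 0.0002154

Final: 0.0002154


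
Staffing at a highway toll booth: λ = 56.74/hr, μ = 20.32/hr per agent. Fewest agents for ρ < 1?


Stability requires cμ > λ ⇔ c > λ/μ.
λ/μ = 56.74/20.32 = 2.7923
Minimum integer c = ⌊2.7923⌋ + 1 = 3
Check: 3·20.32 = 60.96 > 56.74, while 2·20.32 = 40.64 ≤ 56.74

Final: 3 servers


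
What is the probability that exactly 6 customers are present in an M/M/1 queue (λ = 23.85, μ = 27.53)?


ρ = 23.85/27.53 = 0.8663
P_n = (1−ρ)·ρ^n = (1 − 0.8663)·0.8663^6 = 0.1337·0.422759 = 0.056511

Final: 0.056511


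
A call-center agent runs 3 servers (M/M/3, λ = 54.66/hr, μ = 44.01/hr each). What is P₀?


a = λ/μ = 54.66/44.01 = 1.2420; ρ = a/c = 0.4140
Σ_{k=0}^{2} a^k/k! (terms k=0..2) = 1.00000 + 1.24199 + 0.77127 = 3.01326
Tail: a^3/(3!(1−ρ)) = 1.91582/(6·0.5860) = 0.54488
P₀ = 1/(3.01326 + 0.54488) = 1/3.55814 = 0.281045

Final: 0.281045


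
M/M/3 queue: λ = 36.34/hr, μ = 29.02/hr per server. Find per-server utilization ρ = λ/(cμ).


ρ = λ/(cμ) = 36.34/(3·29.02) = 36.34/87.06 = 0.4174

Final: 0.4174


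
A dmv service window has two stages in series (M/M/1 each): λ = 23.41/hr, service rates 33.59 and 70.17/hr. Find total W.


Each node sees arrival rate λ = 23.41/hr (tandem ⇒ throughput preserved).
W₁ = 1/(μ₁−λ) = 1/(33.59−23.41) = 0.09823 hr
W₂ = 1/(μ₂−λ) = 1/(70.17−23.41) = 0.02139 hr
W_total = W₁ + W₂ = 0.09823 + 0.02139 = 0.11962 hr

Final: 0.11962 hr


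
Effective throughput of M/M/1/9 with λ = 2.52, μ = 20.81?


ρ = 0.1211; P_K = (1−ρ)ρ^9/(1−ρ^10) = 0.000000004922
λ_eff = λ(1 − P_K) = 2.52·(1 − 0.000000004922) = 2.52·1.000000 = 2.5200 /hr

Final: 2.5200 /hr


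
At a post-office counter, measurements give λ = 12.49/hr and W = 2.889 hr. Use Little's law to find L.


L = λW = 12.49·2.889 = 36.0836

Final: 36.0836


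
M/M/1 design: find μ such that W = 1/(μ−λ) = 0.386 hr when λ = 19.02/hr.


W = 1/(μ−λ) ⇒ μ − λ = 1/W = 1/0.386 = 2.5907
μ = λ + 1/W = 19.02 + 2.5907 = 21.6107 per hr

Final: 21.6107 /hr


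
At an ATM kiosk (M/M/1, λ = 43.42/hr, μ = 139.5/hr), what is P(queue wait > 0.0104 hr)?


ρ = 43.42/139.5 = 0.3113
P(Wq > t) = ρ·e^{−(μ−λ)t} = 0.3113·e^{−0.9992}
= 0.3113·0.368162 = 0.114592

Final: 0.114592


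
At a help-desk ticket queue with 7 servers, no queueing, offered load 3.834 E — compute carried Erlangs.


B(7,3.834) = 0.054528 (Erlang-B)
Carried load = a(1 − B) = 3.834·(1 − 0.054528) = 3.834·0.945472 = 3.6249 E

Final: 3.6249 Erlangs


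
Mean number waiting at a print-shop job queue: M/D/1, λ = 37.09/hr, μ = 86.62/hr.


ρ = 37.09/86.62 = 0.4282
M/D/1: Lq = ρ²/(2(1−ρ)) = 0.1833/(2·0.5718) = 0.16032

Final: 0.16032


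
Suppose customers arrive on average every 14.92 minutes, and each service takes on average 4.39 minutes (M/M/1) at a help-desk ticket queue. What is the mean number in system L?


λ = 60/14.92 = 4.0214 /hr
μ = 60/4.39 = 13.6674 /hr
ρ = λ/μ = 4.0214/13.6674 = 0.2942
L = ρ/(1−ρ) = 0.2942/0.7058 = 0.4169

Final: 0.4169


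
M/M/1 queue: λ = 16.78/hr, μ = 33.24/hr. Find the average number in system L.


ρ = λ/μ = 16.78/33.24 = 0.5048
L = ρ/(1−ρ) = 0.5048/(1 − 0.5048) = 0.5048/0.4952 = 1.0194

Final: 1.0194


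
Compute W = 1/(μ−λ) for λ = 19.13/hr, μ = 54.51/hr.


W = 1/(μ−λ) = 1/(54.51 − 19.13) = 1/35.38 = 0.02826 hr

Final: 0.02826 hr


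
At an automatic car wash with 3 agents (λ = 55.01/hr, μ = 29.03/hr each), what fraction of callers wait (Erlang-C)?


a = λ/μ = 1.8949; ρ = a/3 = 0.6316
P₀ = 0.128716 (from M/M/c formula)
C(c,a) = [a^c/(c!(1−ρ))]·P₀ = [6.80431/(6·0.3684)]·0.128716
= 3.07869·0.128716 = 0.396278

Final: 0.396278


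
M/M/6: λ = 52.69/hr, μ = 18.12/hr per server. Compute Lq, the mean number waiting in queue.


a = λ/μ = 2.9078; ρ = a/6 = 0.4846
P₀ = 0.053838
Lq = P₀·a^c·ρ / (c!·(1−ρ)²) = 0.053838·604.53303·0.4846/(720·0.26560)
= 0.08249

Final: 0.08249


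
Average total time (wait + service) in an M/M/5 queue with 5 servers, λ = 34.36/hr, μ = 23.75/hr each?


a = 1.4467; ρ = 0.2893; P₀ = 0.235029
Lq = P₀·a^c·ρ/(c!(1−ρ)²) = 0.007112
Wq = Lq/λ = 0.007112/34.36 = 0.0002070 hr
W = Wq + 1/μ = 0.0002070 + 0.04211 = 0.04231 hr

Final: 0.04231 hr


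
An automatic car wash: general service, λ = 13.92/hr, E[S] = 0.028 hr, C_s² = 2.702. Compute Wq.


ρ = λ·E[S] = 13.92·0.028 = 0.3898
E[S²] = E[S]²(1+C_s²) = 0.028²·(1+2.702) = 0.002902
Wq = λ·E[S²]/(2(1−ρ)) = 13.92·0.002902/(2·0.6102) = 0.03310 hr

Final: 0.03310 hr


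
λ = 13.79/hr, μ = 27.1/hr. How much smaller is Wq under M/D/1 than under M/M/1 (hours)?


ρ = 13.79/27.1 = 0.5089
Wq(M/M/1) = ρ/(μ−λ) = 0.5089/13.31 = 0.03823 hr
Wq(M/D/1) = ρ/(2(μ−λ)) = 0.01912 hr
Savings = 0.03823 − 0.01912 = 0.01912 hr

Final: 0.01912 hr


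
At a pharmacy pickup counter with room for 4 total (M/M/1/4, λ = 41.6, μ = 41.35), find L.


ρ = 41.6/41.35 = 1.0060
L = ρ[1 − (K+1)ρ^K + Kρ^(K+1)] / [(1−ρ)(1−ρ^(K+1))]
Numerator: 1.0060·(1 − 5·1.024404 + 4·1.030597) = 0.0003722
Denominator: (-0.006046)·(-0.030597) = 0.0001850
L = 0.0003722/0.0001850 = 2.0121

Final: 2.0121


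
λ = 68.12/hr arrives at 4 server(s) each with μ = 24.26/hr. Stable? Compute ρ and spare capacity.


Total capacity cμ = 4·24.26 = 97.04/hr
ρ = λ/(cμ) = 68.12/97.04 = 0.7020
Stable ⇔ ρ < 1: YES
Spare capacity = cμ − λ = 97.04 − 68.12 = 28.92/hr

Final: ρ = 0.7020; stable; margin = 28.92/hr


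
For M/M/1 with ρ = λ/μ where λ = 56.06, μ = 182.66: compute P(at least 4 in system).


ρ = 56.06/182.66 = 0.3069
P(N ≥ n) = ρ^n = 0.3069^4 = 0.008872

Final: 0.008872


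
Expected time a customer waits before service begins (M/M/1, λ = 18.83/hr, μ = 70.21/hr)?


ρ = 18.83/70.21 = 0.2682
Wq = ρ/(μ−λ) = 0.2682/(70.21 − 18.83) = 0.2682/51.38 = 0.005220 hr

Final: 0.005220 hr


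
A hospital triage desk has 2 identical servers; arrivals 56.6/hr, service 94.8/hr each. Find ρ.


ρ = λ/(cμ) = 56.6/(2·94.8) = 56.6/189.60 = 0.2985

Final: 0.2985


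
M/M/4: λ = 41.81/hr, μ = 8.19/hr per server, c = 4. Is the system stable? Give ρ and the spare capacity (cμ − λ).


Total capacity cμ = 4·8.19 = 32.76/hr
ρ = λ/(cμ) = 41.81/32.76 = 1.2763
Stable ⇔ ρ < 1: NO
Spare capacity = cμ − λ = 32.76 − 41.81 = -9.05/hr

Final: ρ = 1.2763; unstable; margin = -9.05/hr


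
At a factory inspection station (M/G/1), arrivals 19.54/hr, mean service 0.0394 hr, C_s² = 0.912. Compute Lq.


ρ = λ·E[S] = 19.54·0.0394 = 0.7699
Lq = ρ²(1+C_s²)/(2(1−ρ)) = 0.5927·(1+0.912)/(2·0.2301)
= 0.5927·1.9120/0.4602 = 2.46228

Final: 2.46228


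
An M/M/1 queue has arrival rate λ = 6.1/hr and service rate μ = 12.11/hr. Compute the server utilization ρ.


ρ = λ/μ = 6.1/12.11 = 0.5037

Final: 0.5037


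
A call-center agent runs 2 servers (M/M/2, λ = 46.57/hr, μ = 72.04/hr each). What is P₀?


a = λ/μ = 46.57/72.04 = 0.6464; ρ = a/c = 0.3232
Σ_{k=0}^{1} a^k/k! (terms k=0..1) = 1.00000 + 0.64645 = 1.64645
Tail: a^2/(2!(1−ρ)) = 0.41789/(2·0.6768) = 0.30874
P₀ = 1/(1.64645 + 0.30874) = 1/1.95518 = 0.511461

Final: 0.511461


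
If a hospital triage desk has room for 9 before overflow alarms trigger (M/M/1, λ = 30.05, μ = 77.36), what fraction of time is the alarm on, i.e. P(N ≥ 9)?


ρ = 30.05/77.36 = 0.3884
P(N ≥ n) = ρ^n = 0.3884^9 = 0.0002014

Final: 0.0002014


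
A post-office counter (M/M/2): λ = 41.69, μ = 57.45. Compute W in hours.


a = 0.7257; ρ = 0.3628; P₀ = 0.467527
Lq = P₀·a^c·ρ/(c!(1−ρ)²) = 0.11002
Wq = Lq/λ = 0.11002/41.69 = 0.002639 hr
W = Wq + 1/μ = 0.002639 + 0.01741 = 0.02005 hr

Final: 0.02005 hr


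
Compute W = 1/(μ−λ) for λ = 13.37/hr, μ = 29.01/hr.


W = 1/(μ−λ) = 1/(29.01 − 13.37) = 1/15.64 = 0.06394 hr

Final: 0.06394 hr


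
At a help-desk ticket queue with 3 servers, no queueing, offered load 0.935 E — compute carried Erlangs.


B(3,0.935) = 0.054312 (Erlang-B)
Carried load = a(1 − B) = 0.935·(1 − 0.054312) = 0.935·0.945688 = 0.8842 E

Final: 0.8842 Erlangs


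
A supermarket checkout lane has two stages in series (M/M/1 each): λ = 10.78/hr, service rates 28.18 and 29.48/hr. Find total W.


Each node sees arrival rate λ = 10.78/hr (tandem ⇒ throughput preserved).
W₁ = 1/(μ₁−λ) = 1/(28.18−10.78) = 0.05747 hr
W₂ = 1/(μ₂−λ) = 1/(29.48−10.78) = 0.05348 hr
W_total = W₁ + W₂ = 0.05747 + 0.05348 = 0.11095 hr

Final: 0.11095 hr


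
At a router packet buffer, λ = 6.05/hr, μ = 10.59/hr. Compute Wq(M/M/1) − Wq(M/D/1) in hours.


ρ = 6.05/10.59 = 0.5713
Wq(M/M/1) = ρ/(μ−λ) = 0.5713/4.54 = 0.12584 hr
Wq(M/D/1) = ρ/(2(μ−λ)) = 0.06292 hr
Savings = 0.12584 − 0.06292 = 0.06292 hr

Final: 0.06292 hr


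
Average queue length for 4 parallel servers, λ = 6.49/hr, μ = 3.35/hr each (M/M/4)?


a = λ/μ = 1.9373; ρ = a/4 = 0.4843
P₀ = 0.139588
Lq = P₀·a^c·ρ / (c!·(1−ρ)²) = 0.139588·14.08639·0.4843/(24·0.26592)
= 0.14922

Final: 0.14922


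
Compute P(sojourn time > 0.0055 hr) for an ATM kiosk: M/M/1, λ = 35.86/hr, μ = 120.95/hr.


W ~ Exponential(μ−λ) for M/M/1.
μ − λ = 120.95 − 35.86 = 85.0900
P(W > t) = e^{−(μ−λ)t} = e^{−0.4680} = 0.626257

Final: 0.626257


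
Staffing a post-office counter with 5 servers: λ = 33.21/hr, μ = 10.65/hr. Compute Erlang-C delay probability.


a = λ/μ = 3.1183; ρ = a/5 = 0.6237
P₀ = 0.040812 (from M/M/c formula)
C(c,a) = [a^c/(c!(1−ρ))]·P₀ = [294.84675/(120·0.3763)]·0.040812
= 6.52885·0.040812 = 0.266457

Final: 0.266457


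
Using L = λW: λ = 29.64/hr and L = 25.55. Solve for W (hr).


W = L/λ = 25.55/29.64 = 0.8620 hr

Final: 0.8620 hr


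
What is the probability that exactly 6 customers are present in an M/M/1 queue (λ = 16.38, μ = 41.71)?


ρ = 16.38/41.71 = 0.3927
P_n = (1−ρ)·ρ^n = (1 − 0.3927)·0.3927^6 = 0.6073·0.003668 = 0.002228

Final: 0.002228


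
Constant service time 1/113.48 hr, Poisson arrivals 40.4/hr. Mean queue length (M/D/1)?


ρ = 40.4/113.48 = 0.3560
M/D/1: Lq = ρ²/(2(1−ρ)) = 0.1267/(2·0.6440) = 0.09840

Final: 0.09840


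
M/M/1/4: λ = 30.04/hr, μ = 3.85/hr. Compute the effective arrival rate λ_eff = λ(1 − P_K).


ρ = 7.8026; P_K = (1−ρ)ρ^4/(1−ρ^5) = 0.871868
λ_eff = λ(1 − P_K) = 30.04·(1 − 0.871868) = 30.04·0.128132 = 3.8491 /hr

Final: 3.8491 /hr


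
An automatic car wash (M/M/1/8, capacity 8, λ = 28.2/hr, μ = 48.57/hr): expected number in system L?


ρ = 28.2/48.57 = 0.5806
L = ρ[1 − (K+1)ρ^K + Kρ^(K+1)] / [(1−ρ)(1−ρ^(K+1))]
Numerator: 0.5806·(1 − 9·0.012914 + 8·0.007498) = 0.547952
Denominator: (0.4194)·(0.992502) = 0.416250
L = 0.547952/0.416250 = 1.3164

Final: 1.3164


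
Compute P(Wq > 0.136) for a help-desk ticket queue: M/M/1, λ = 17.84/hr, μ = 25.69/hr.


ρ = 17.84/25.69 = 0.6944
P(Wq > t) = ρ·e^{−(μ−λ)t} = 0.6944·e^{−1.0676}
= 0.6944·0.343833 = 0.238769

Final: 0.238769


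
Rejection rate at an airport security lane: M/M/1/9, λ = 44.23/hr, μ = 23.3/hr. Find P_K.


ρ = λ/μ = 44.23/23.3 = 1.8983
P_K = (1−ρ)ρ^K/(1−ρ^(K+1)) = (-0.8983·320.073092)/(1 − 607.589393)
= -287.516301/-606.589393 = 0.473988

Final: 0.473988


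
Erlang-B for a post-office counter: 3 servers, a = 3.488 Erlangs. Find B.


B(c,a) = (a^c/c!) / Σ_{k=0}^{c} a^k/k!
a^3/3! = 7.072585
Σ terms (k=0..3): 1.00000 + 3.48800 + 6.08307 + 7.07259 = 17.643657
B = 7.072585/17.643657 = 0.400857

Final: 0.400857


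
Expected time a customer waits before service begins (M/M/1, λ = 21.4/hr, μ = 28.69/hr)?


ρ = 21.4/28.69 = 0.7459
Wq = ρ/(μ−λ) = 0.7459/(28.69 − 21.4) = 0.7459/7.29 = 0.1023 hr

Final: 0.1023 hr


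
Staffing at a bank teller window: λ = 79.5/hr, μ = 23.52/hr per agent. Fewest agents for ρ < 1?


Stability requires cμ > λ ⇔ c > λ/μ.
λ/μ = 79.5/23.52 = 3.3801
Minimum integer c = ⌊3.3801⌋ + 1 = 4
Check: 4·23.52 = 94.08 > 79.5, while 3·23.52 = 70.56 ≤ 79.5

Final: 4 servers


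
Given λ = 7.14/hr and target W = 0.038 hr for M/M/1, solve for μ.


W = 1/(μ−λ) ⇒ μ − λ = 1/W = 1/0.038 = 26.3158
μ = λ + 1/W = 7.14 + 26.3158 = 33.4558 per hr

Final: 33.4558 /hr


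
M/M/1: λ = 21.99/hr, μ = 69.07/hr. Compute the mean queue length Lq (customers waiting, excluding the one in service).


ρ = 21.99/69.07 = 0.3184
Lq = ρ²/(1−ρ) = 0.1014/0.6816 = 0.1487

Final: 0.1487


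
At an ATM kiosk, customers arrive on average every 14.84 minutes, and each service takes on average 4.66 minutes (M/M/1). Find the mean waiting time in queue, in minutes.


λ = 60/14.84 = 4.0431 /hr
μ = 60/4.66 = 12.8755 /hr
ρ = λ/μ = 4.0431/12.8755 = 0.3140
Wq = ρ/(μ−λ) = 0.3140/(12.8755−4.0431) = 0.03555 hr
In minutes: 0.03555·60 = 2.133 min

Final: 2.133 min


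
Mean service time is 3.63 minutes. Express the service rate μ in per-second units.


μ = 1/(service time) in consistent units.
1 second = 0.0166667 min, so μ = 0.0166667/3.63 = 0.004591 per second

Final: 0.004591 /sec


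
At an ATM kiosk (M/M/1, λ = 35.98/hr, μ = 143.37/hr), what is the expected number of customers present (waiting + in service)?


ρ = λ/μ = 35.98/143.37 = 0.2510
L = ρ/(1−ρ) = 0.2510/(1 − 0.2510) = 0.2510/0.7490 = 0.3350

Final: 0.3350


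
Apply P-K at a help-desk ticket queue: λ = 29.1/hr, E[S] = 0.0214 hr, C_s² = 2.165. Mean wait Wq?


ρ = λ·E[S] = 29.1·0.0214 = 0.6227
E[S²] = E[S]²(1+C_s²) = 0.0214²·(1+2.165) = 0.001449
Wq = λ·E[S²]/(2(1−ρ)) = 29.1·0.001449/(2·0.3773) = 0.05590 hr

Final: 0.05590 hr


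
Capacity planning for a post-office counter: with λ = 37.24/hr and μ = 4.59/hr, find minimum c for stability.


Stability requires cμ > λ ⇔ c > λ/μ.
λ/μ = 37.24/4.59 = 8.1133
Minimum integer c = ⌊8.1133⌋ + 1 = 9
Check: 9·4.59 = 41.31 > 37.24, while 8·4.59 = 36.72 ≤ 37.24

Final: 9 servers


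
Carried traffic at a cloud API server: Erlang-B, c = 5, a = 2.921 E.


B(5,2.921) = 0.103349 (Erlang-B)
Carried load = a(1 − B) = 2.921·(1 − 0.103349) = 2.921·0.896651 = 2.6191 E

Final: 2.6191 Erlangs


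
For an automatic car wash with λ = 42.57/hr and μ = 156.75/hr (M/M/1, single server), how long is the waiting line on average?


ρ = 42.57/156.75 = 0.2716
Lq = ρ²/(1−ρ) = 0.07376/0.7284 = 0.1013

Final: 0.1013


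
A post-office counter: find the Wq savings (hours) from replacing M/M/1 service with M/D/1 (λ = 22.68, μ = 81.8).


ρ = 22.68/81.8 = 0.2773
Wq(M/M/1) = ρ/(μ−λ) = 0.2773/59.12 = 0.004690 hr
Wq(M/D/1) = ρ/(2(μ−λ)) = 0.002345 hr
Savings = 0.004690 − 0.002345 = 0.002345 hr

Final: 0.002345 hr


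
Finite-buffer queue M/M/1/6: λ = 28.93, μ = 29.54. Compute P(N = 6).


ρ = λ/μ = 28.93/29.54 = 0.9794
P_K = (1−ρ)ρ^K/(1−ρ^(K+1)) = (0.02065·0.882323)/(1 − 0.864103)
= 0.018220/0.135897 = 0.134072

Final: 0.134072


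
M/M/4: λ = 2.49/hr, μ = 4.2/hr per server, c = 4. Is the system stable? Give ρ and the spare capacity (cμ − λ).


Total capacity cμ = 4·4.2 = 16.80/hr
ρ = λ/(cμ) = 2.49/16.80 = 0.1482
Stable ⇔ ρ < 1: YES
Spare capacity = cμ − λ = 16.80 − 2.49 = 14.31/hr

Final: ρ = 0.1482; stable; margin = 14.31/hr


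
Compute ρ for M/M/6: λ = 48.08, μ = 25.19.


ρ = λ/(cμ) = 48.08/(6·25.19) = 48.08/151.14 = 0.3181

Final: 0.3181


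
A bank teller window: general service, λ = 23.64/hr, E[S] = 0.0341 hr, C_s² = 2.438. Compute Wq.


ρ = λ·E[S] = 23.64·0.0341 = 0.8061
E[S²] = E[S]²(1+C_s²) = 0.0341²·(1+2.438) = 0.003998
Wq = λ·E[S²]/(2(1−ρ)) = 23.64·0.003998/(2·0.1939) = 0.24373 hr

Final: 0.24373 hr


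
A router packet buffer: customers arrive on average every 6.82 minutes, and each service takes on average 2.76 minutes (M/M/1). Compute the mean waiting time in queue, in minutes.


λ = 60/6.82 = 8.7977 /hr
μ = 60/2.76 = 21.7391 /hr
ρ = λ/μ = 8.7977/21.7391 = 0.4047
Wq = ρ/(μ−λ) = 0.4047/(21.7391−8.7977) = 0.03127 hr
In minutes: 0.03127·60 = 1.876 min

Final: 1.876 min


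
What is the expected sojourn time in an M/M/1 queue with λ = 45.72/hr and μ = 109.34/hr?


W = 1/(μ−λ) = 1/(109.34 − 45.72) = 1/63.62 = 0.01572 hr

Final: 0.01572 hr


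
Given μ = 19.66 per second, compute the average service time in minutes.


Mean service time = 1/μ = 1/19.66 second = 0.05086 second
In minutes: 0.05086 × 0.0166667 = 0.0008477 min

Final: 0.0008477 min


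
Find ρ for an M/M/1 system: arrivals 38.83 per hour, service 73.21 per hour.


ρ = λ/μ = 38.83/73.21 = 0.5304

Final: 0.5304


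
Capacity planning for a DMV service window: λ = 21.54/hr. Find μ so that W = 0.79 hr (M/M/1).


W = 1/(μ−λ) ⇒ μ − λ = 1/W = 1/0.79 = 1.2658
μ = λ + 1/W = 21.54 + 1.2658 = 22.8058 per hr

Final: 22.8058 /hr


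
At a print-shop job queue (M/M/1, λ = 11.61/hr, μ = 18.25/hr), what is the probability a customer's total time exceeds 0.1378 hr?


W ~ Exponential(μ−λ) for M/M/1.
μ − λ = 18.25 − 11.61 = 6.6400
P(W > t) = e^{−(μ−λ)t} = e^{−0.9150} = 0.400520

Final: 0.400520


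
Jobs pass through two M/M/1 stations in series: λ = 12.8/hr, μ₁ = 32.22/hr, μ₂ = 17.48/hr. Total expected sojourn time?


Each node sees arrival rate λ = 12.8/hr (tandem ⇒ throughput preserved).
W₁ = 1/(μ₁−λ) = 1/(32.22−12.8) = 0.05149 hr
W₂ = 1/(μ₂−λ) = 1/(17.48−12.8) = 0.21368 hr
W_total = W₁ + W₂ = 0.05149 + 0.21368 = 0.26517 hr

Final: 0.26517 hr


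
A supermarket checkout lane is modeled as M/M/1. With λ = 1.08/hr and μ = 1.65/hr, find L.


ρ = λ/μ = 1.08/1.65 = 0.6545
L = ρ/(1−ρ) = 0.6545/(1 − 0.6545) = 0.6545/0.3455 = 1.8947

Final: 1.8947


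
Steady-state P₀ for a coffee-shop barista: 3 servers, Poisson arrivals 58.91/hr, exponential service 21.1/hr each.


a = λ/μ = 58.91/21.1 = 2.7919; ρ = a/c = 0.9306
Σ_{k=0}^{2} a^k/k! (terms k=0..2) = 1.00000 + 2.79194 + 3.89747 = 7.68942
Tail: a^3/(3!(1−ρ)) = 21.76305/(6·0.06935) = 52.30072
P₀ = 1/(7.68942 + 52.30072) = 1/59.99013 = 0.016669

Final: 0.016669


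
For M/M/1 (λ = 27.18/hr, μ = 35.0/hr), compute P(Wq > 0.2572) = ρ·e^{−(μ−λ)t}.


ρ = 27.18/35.0 = 0.7766
P(Wq > t) = ρ·e^{−(μ−λ)t} = 0.7766·e^{−2.0113}
= 0.7766·0.133814 = 0.103916

Final: 0.103916


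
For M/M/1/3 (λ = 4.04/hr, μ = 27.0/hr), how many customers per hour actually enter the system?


ρ = 0.1496; P_K = (1−ρ)ρ^3/(1−ρ^4) = 0.002850
λ_eff = λ(1 − P_K) = 4.04·(1 − 0.002850) = 4.04·0.997150 = 4.0285 /hr

Final: 4.0285 /hr


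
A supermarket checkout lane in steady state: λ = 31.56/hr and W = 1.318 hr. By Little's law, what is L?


L = λW = 31.56·1.318 = 41.5961

Final: 41.5961


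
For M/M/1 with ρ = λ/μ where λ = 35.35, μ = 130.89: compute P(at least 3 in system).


ρ = 35.35/130.89 = 0.2701
P(N ≥ n) = ρ^n = 0.2701^3 = 0.019699

Final: 0.019699


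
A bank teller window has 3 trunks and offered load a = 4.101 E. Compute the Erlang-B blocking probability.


B(c,a) = (a^c/c!) / Σ_{k=0}^{c} a^k/k!
a^3/3! = 11.495240
Σ terms (k=0..3): 1.00000 + 4.10100 + 8.40910 + 11.49524 = 25.005341
B = 11.495240/25.005341 = 0.459711

Final: 0.459711


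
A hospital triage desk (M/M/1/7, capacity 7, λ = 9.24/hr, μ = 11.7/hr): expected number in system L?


ρ = 9.24/11.7 = 0.7897
L = ρ[1 − (K+1)ρ^K + Kρ^(K+1)] / [(1−ρ)(1−ρ^(K+1))]
Numerator: 0.7897·(1 − 8·0.191603 + 7·0.151317) = 0.415718
Denominator: (0.2103)·(0.848683) = 0.178441
L = 0.415718/0.178441 = 2.3297

Final: 2.3297


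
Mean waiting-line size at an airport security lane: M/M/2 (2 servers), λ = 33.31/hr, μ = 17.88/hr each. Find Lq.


a = λ/μ = 1.8630; ρ = a/2 = 0.9315
P₀ = 0.035471
Lq = P₀·a^c·ρ / (c!·(1−ρ)²) = 0.035471·3.47068·0.9315/(2·0.004694)
= 12.21521

Final: 12.21521


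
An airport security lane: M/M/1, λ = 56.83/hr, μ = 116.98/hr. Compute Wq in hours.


ρ = 56.83/116.98 = 0.4858
Wq = ρ/(μ−λ) = 0.4858/(116.98 − 56.83) = 0.4858/60.15 = 0.008077 hr

Final: 0.008077 hr


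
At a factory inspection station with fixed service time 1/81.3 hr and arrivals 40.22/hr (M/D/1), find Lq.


ρ = 40.22/81.3 = 0.4947
M/D/1: Lq = ρ²/(2(1−ρ)) = 0.2447/(2·0.5053) = 0.24218

Final: 0.24218


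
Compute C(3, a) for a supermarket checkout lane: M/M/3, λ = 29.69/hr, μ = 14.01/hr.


a = λ/μ = 2.1192; ρ = a/3 = 0.7064
P₀ = 0.092873 (from M/M/c formula)
C(c,a) = [a^c/(c!(1−ρ))]·P₀ = [9.51735/(6·0.2936)]·0.092873
= 5.40268·0.092873 = 0.501763

Final: 0.501763


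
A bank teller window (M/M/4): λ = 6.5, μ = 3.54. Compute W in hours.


a = 1.8362; ρ = 0.4590; P₀ = 0.155541
Lq = P₀·a^c·ρ/(c!(1−ρ)²) = 0.11556
Wq = Lq/λ = 0.11556/6.5 = 0.01778 hr
W = Wq + 1/μ = 0.01778 + 0.28249 = 0.30026 hr

Final: 0.30026 hr


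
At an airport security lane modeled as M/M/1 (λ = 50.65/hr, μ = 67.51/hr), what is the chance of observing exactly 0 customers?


ρ = 50.65/67.51 = 0.7503
P_n = (1−ρ)·ρ^n = (1 − 0.7503)·0.7503^0 = 0.2497·1.000000 = 0.249741

Final: 0.249741


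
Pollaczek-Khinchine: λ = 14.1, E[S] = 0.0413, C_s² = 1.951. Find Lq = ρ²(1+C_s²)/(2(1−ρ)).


ρ = λ·E[S] = 14.1·0.0413 = 0.5823
Lq = ρ²(1+C_s²)/(2(1−ρ)) = 0.3391·(1+1.951)/(2·0.4177)
= 0.3391·2.9510/0.8353 = 1.19797

Final: 1.19797


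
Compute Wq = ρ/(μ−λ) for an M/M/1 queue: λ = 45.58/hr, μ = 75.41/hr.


ρ = 45.58/75.41 = 0.6044
Wq = ρ/(μ−λ) = 0.6044/(75.41 − 45.58) = 0.6044/29.83 = 0.02026 hr

Final: 0.02026 hr


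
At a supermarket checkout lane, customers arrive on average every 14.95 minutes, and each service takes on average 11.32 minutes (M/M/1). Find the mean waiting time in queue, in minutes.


λ = 60/14.95 = 4.0134 /hr
μ = 60/11.32 = 5.3004 /hr
ρ = λ/μ = 4.0134/5.3004 = 0.7572
Wq = ρ/(μ−λ) = 0.7572/(5.3004−4.0134) = 0.58835 hr
In minutes: 0.58835·60 = 35.301 min

Final: 35.301 min


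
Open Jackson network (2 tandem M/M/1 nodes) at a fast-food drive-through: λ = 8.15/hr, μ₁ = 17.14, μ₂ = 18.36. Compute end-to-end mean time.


Each node sees arrival rate λ = 8.15/hr (tandem ⇒ throughput preserved).
W₁ = 1/(μ₁−λ) = 1/(17.14−8.15) = 0.11123 hr
W₂ = 1/(μ₂−λ) = 1/(18.36−8.15) = 0.09794 hr
W_total = W₁ + W₂ = 0.11123 + 0.09794 = 0.20918 hr

Final: 0.20918 hr


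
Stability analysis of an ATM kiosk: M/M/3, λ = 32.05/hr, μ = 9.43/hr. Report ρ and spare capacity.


Total capacity cμ = 3·9.43 = 28.29/hr
ρ = λ/(cμ) = 32.05/28.29 = 1.1329
Stable ⇔ ρ < 1: NO
Spare capacity = cμ − λ = 28.29 − 32.05 = -3.76/hr

Final: ρ = 1.1329; unstable; margin = -3.76/hr


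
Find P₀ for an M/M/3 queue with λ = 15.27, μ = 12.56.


a = λ/μ = 15.27/12.56 = 1.2158; ρ = a/c = 0.4053
Σ_{k=0}^{2} a^k/k! (terms k=0..2) = 1.00000 + 1.21576 + 0.73904 = 2.95481
Tail: a^3/(3!(1−ρ)) = 1.79700/(6·0.5947) = 0.50358
P₀ = 1/(2.95481 + 0.50358) = 1/3.45838 = 0.289152

Final: 0.289152


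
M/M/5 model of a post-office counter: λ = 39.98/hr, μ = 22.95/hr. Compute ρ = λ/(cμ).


ρ = λ/(cμ) = 39.98/(5·22.95) = 39.98/114.75 = 0.3484

Final: 0.3484


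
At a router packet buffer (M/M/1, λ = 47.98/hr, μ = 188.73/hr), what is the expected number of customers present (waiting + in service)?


ρ = λ/μ = 47.98/188.73 = 0.2542
L = ρ/(1−ρ) = 0.2542/(1 − 0.2542) = 0.2542/0.7458 = 0.3409

Final: 0.3409


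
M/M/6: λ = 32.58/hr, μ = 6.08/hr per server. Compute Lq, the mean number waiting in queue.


a = λ/μ = 5.3586; ρ = a/6 = 0.8931
P₀ = 0.002352
Lq = P₀·a^c·ρ / (c!·(1−ρ)²) = 0.002352·23674.72833·0.8931/(720·0.01143)
= 6.04418

Final: 6.04418


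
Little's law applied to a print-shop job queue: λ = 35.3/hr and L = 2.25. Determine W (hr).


W = L/λ = 2.25/35.3 = 0.06374 hr

Final: 0.06374 hr


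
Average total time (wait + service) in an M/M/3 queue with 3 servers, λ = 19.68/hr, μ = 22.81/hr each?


a = 0.8628; ρ = 0.2876; P₀ = 0.419248
Lq = P₀·a^c·ρ/(c!(1−ρ)²) = 0.02543
Wq = Lq/λ = 0.02543/19.68 = 0.001292 hr
W = Wq + 1/μ = 0.001292 + 0.04384 = 0.04513 hr

Final: 0.04513 hr


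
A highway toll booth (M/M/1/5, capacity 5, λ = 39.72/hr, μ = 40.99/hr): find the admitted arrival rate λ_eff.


ρ = 0.9690; P_K = (1−ρ)ρ^5/(1−ρ^6) = 0.153833
λ_eff = λ(1 − P_K) = 39.72·(1 − 0.153833) = 39.72·0.846167 = 33.6097 /hr

Final: 33.6097 /hr


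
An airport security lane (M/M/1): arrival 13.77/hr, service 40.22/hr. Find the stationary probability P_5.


ρ = 13.77/40.22 = 0.3424
P_n = (1−ρ)·ρ^n = (1 − 0.3424)·0.3424^5 = 0.6576·0.004704 = 0.003093

Final: 0.003093


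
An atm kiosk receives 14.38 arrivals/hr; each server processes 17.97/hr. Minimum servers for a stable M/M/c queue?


Stability requires cμ > λ ⇔ c > λ/μ.
λ/μ = 14.38/17.97 = 0.8002
Minimum integer c = ⌊0.8002⌋ + 1 = 1
Check: 1·17.97 = 17.97 > 14.38, while 0·17.97 = 0.00 ≤ 14.38

Final: 1 servers


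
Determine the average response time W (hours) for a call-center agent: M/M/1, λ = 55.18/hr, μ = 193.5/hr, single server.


W = 1/(μ−λ) = 1/(193.5 − 55.18) = 1/138.32 = 0.007230 hr

Final: 0.007230 hr


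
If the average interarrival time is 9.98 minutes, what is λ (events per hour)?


λ = 1/(interarrival time) in consistent units.
1 hour = 60 min, so λ = 60/9.98 = 6.0120 per hour

Final: 6.0120 /hr


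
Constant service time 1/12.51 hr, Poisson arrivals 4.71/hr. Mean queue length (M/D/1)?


ρ = 4.71/12.51 = 0.3765
M/D/1: Lq = ρ²/(2(1−ρ)) = 0.1418/(2·0.6235) = 0.11367

Final: 0.11367


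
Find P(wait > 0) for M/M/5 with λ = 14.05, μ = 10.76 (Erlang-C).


a = λ/μ = 1.3058; ρ = a/5 = 0.2612
P₀ = 0.270763 (from M/M/c formula)
C(c,a) = [a^c/(c!(1−ρ))]·P₀ = [3.79595/(120·0.7388)]·0.270763
= 0.04281·0.270763 = 0.011592

Final: 0.011592


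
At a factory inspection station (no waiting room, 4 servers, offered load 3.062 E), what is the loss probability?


B(c,a) = (a^c/c!) / Σ_{k=0}^{c} a^k/k!
a^4/4! = 3.662769
Σ terms (k=0..4): 1.00000 + 3.06200 + 4.68792 + 4.78481 + 3.66277 = 17.197497
B = 3.662769/17.197497 = 0.212983

Final: 0.212983


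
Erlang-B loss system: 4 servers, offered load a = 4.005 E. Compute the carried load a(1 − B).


B(4,4.005) = 0.311162 (Erlang-B)
Carried load = a(1 − B) = 4.005·(1 − 0.311162) = 4.005·0.688838 = 2.7588 E

Final: 2.7588 Erlangs


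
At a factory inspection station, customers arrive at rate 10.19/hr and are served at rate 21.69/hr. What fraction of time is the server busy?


ρ = λ/μ = 10.19/21.69 = 0.4698

Final: 0.4698


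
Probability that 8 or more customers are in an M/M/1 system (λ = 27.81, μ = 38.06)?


ρ = 27.81/38.06 = 0.7307
P(N ≥ n) = ρ^n = 0.7307^8 = 0.081256

Final: 0.081256


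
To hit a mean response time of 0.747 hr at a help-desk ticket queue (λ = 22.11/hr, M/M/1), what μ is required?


W = 1/(μ−λ) ⇒ μ − λ = 1/W = 1/0.747 = 1.3387
μ = λ + 1/W = 22.11 + 1.3387 = 23.4487 per hr

Final: 23.4487 /hr


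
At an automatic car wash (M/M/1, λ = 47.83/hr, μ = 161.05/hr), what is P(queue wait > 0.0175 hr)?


ρ = 47.83/161.05 = 0.2970
P(Wq > t) = ρ·e^{−(μ−λ)t} = 0.2970·e^{−1.9814}
= 0.2970·0.137883 = 0.040950

Final: 0.040950


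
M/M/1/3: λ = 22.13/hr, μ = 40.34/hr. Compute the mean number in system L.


ρ = 22.13/40.34 = 0.5486
L = ρ[1 − (K+1)ρ^K + Kρ^(K+1)] / [(1−ρ)(1−ρ^(K+1))]
Numerator: 0.5486·(1 − 4·0.165096 + 3·0.090570) = 0.335365
Denominator: (0.4514)·(0.909430) = 0.410529
L = 0.335365/0.410529 = 0.8169

Final: 0.8169


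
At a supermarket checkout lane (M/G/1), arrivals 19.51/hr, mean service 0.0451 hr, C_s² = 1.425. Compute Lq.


ρ = λ·E[S] = 19.51·0.0451 = 0.8799
Lq = ρ²(1+C_s²)/(2(1−ρ)) = 0.7742·(1+1.425)/(2·0.1201)
= 0.7742·2.4250/0.2402 = 7.81646

Final: 7.81646


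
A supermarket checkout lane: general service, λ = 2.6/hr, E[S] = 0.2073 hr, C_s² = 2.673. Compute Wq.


ρ = λ·E[S] = 2.6·0.2073 = 0.5390
E[S²] = E[S]²(1+C_s²) = 0.2073²·(1+2.673) = 0.157841
Wq = λ·E[S²]/(2(1−ρ)) = 2.6·0.157841/(2·0.4610) = 0.44509 hr

Final: 0.44509 hr


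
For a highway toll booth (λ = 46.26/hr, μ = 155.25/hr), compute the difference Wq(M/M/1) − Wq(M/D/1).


ρ = 46.26/155.25 = 0.2980
Wq(M/M/1) = ρ/(μ−λ) = 0.2980/108.99 = 0.002734 hr
Wq(M/D/1) = ρ/(2(μ−λ)) = 0.001367 hr
Savings = 0.002734 − 0.001367 = 0.001367 hr

Final: 0.001367 hr


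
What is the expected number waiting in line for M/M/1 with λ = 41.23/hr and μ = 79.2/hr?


ρ = 41.23/79.2 = 0.5206
Lq = ρ²/(1−ρ) = 0.2710/0.4794 = 0.5653

Final: 0.5653


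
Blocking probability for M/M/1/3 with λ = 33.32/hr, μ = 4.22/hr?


ρ = λ/μ = 33.32/4.22 = 7.8957
P_K = (1−ρ)ρ^K/(1−ρ^(K+1)) = (-6.8957·492.240820)/(1 − 3886.602871)
= -3394.362051/-3885.602871 = 0.873574

Final: 0.873574


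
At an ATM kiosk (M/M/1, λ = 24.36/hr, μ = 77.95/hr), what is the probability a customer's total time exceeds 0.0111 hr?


W ~ Exponential(μ−λ) for M/M/1.
μ − λ = 77.95 − 24.36 = 53.5900
P(W > t) = e^{−(μ−λ)t} = e^{−0.5948} = 0.551646

Final: 0.551646


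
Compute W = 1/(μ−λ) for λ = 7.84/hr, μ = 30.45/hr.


W = 1/(μ−λ) = 1/(30.45 − 7.84) = 1/22.61 = 0.04423 hr

Final: 0.04423 hr


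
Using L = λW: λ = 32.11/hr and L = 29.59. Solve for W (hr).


W = L/λ = 29.59/32.11 = 0.9215 hr

Final: 0.9215 hr


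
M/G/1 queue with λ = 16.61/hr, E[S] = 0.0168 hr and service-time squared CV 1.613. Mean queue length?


ρ = λ·E[S] = 16.61·0.0168 = 0.2790
Lq = ρ²(1+C_s²)/(2(1−ρ)) = 0.07787·(1+1.613)/(2·0.7210)
= 0.07787·2.6130/1.4419 = 0.14111

Final: 0.14111


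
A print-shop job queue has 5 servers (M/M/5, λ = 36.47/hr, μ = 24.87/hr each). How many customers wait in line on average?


a = λ/μ = 1.4664; ρ = a/5 = 0.2933
P₀ = 0.230424
Lq = P₀·a^c·ρ / (c!·(1−ρ)²) = 0.230424·6.78110·0.2933/(120·0.49945)
= 0.007646

Final: 0.007646


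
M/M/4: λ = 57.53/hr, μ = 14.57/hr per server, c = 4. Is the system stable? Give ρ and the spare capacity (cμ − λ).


Total capacity cμ = 4·14.57 = 58.28/hr
ρ = λ/(cμ) = 57.53/58.28 = 0.9871
Stable ⇔ ρ < 1: YES
Spare capacity = cμ − λ = 58.28 − 57.53 = 0.75/hr

Final: ρ = 0.9871; stable; margin = 0.75/hr


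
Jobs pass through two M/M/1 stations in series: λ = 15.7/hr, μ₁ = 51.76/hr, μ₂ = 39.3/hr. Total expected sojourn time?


Each node sees arrival rate λ = 15.7/hr (tandem ⇒ throughput preserved).
W₁ = 1/(μ₁−λ) = 1/(51.76−15.7) = 0.02773 hr
W₂ = 1/(μ₂−λ) = 1/(39.3−15.7) = 0.04237 hr
W_total = W₁ + W₂ = 0.02773 + 0.04237 = 0.07010 hr

Final: 0.07010 hr


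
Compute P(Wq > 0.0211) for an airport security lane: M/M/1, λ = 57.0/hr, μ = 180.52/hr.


ρ = 57.0/180.52 = 0.3158
P(Wq > t) = ρ·e^{−(μ−λ)t} = 0.3158·e^{−2.6063}
= 0.3158·0.073809 = 0.023306

Final: 0.023306


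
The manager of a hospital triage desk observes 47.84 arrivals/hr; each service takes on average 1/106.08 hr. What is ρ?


ρ = λ/μ = 47.84/106.08 = 0.4510

Final: 0.4510


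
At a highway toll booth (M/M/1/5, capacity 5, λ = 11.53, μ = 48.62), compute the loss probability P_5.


ρ = λ/μ = 11.53/48.62 = 0.2371
P_K = (1−ρ)ρ^K/(1−ρ^(K+1)) = (0.7629·0.0007500)/(1 − 0.0001779)
= 0.0005722/0.999822 = 0.0005723

Final: 0.0005723


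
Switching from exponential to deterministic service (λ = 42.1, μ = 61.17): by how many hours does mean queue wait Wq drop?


ρ = 42.1/61.17 = 0.6882
Wq(M/M/1) = ρ/(μ−λ) = 0.6882/19.07 = 0.03609 hr
Wq(M/D/1) = ρ/(2(μ−λ)) = 0.01805 hr
Savings = 0.03609 − 0.01805 = 0.01805 hr

Final: 0.01805 hr


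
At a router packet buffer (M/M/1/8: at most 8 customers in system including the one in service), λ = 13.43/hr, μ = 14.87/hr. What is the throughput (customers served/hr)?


ρ = 0.9032; P_K = (1−ρ)ρ^8/(1−ρ^9) = 0.071434
λ_eff = λ(1 − P_K) = 13.43·(1 − 0.071434) = 13.43·0.928566 = 12.4706 /hr

Final: 12.4706 /hr


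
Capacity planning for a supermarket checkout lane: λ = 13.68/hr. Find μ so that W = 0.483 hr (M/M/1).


W = 1/(μ−λ) ⇒ μ − λ = 1/W = 1/0.483 = 2.0704
μ = λ + 1/W = 13.68 + 2.0704 = 15.7504 per hr

Final: 15.7504 /hr


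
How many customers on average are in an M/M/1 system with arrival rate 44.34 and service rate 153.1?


ρ = λ/μ = 44.34/153.1 = 0.2896
L = ρ/(1−ρ) = 0.2896/(1 − 0.2896) = 0.2896/0.7104 = 0.4077

Final: 0.4077


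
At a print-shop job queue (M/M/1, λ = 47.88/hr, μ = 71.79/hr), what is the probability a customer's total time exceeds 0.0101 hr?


W ~ Exponential(μ−λ) for M/M/1.
μ − λ = 71.79 − 47.88 = 23.9100
P(W > t) = e^{−(μ−λ)t} = e^{−0.2415} = 0.785456

Final: 0.785456


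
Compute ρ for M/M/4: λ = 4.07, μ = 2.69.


ρ = λ/(cμ) = 4.07/(4·2.69) = 4.07/10.76 = 0.3783

Final: 0.3783


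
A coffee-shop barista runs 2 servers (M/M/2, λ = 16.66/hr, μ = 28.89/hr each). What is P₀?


a = λ/μ = 16.66/28.89 = 0.5767; ρ = a/c = 0.2883
Σ_{k=0}^{1} a^k/k! (terms k=0..1) = 1.00000 + 0.57667 = 1.57667
Tail: a^2/(2!(1−ρ)) = 0.33255/(2·0.7117) = 0.23364
P₀ = 1/(1.57667 + 0.23364) = 1/1.81031 = 0.552391

Final: 0.552391


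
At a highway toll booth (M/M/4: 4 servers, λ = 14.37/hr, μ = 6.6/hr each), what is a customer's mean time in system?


a = 2.1773; ρ = 0.5443; P₀ = 0.107266
Lq = P₀·a^c·ρ/(c!(1−ρ)²) = 0.26329
Wq = Lq/λ = 0.26329/14.37 = 0.01832 hr
W = Wq + 1/μ = 0.01832 + 0.15152 = 0.16984 hr

Final: 0.16984 hr


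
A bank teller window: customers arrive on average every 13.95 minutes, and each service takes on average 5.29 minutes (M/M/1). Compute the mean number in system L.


λ = 60/13.95 = 4.3011 /hr
μ = 60/5.29 = 11.3422 /hr
ρ = λ/μ = 4.3011/11.3422 = 0.3792
L = ρ/(1−ρ) = 0.3792/0.6208 = 0.6109

Final: 0.6109


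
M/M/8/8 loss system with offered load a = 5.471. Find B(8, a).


B(c,a) = (a^c/c!) / Σ_{k=0}^{c} a^k/k!
a^8/8! = 19.907338
Σ terms (k=0..8): 1.00000 + 5.47100 + 14.96592 + 27.29285 + 37.32980 + 40.84626 + 37.24498 + 29.10962 + 19.90734 = 213.167767
B = 19.907338/213.167767 = 0.093388

Final: 0.093388


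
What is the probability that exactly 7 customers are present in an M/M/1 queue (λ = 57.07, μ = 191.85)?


ρ = 57.07/191.85 = 0.2975
P_n = (1−ρ)·ρ^n = (1 − 0.2975)·0.2975^7 = 0.7025·0.0002061 = 0.0001448

Final: 0.0001448


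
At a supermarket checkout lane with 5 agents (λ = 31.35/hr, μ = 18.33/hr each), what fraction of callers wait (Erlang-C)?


a = λ/μ = 1.7103; ρ = a/5 = 0.3421
P₀ = 0.180226 (from M/M/c formula)
C(c,a) = [a^c/(c!(1−ρ))]·P₀ = [14.63442/(120·0.6579)]·0.180226
= 0.18536·0.180226 = 0.033406

Final: 0.033406


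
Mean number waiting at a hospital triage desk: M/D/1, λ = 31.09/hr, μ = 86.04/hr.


ρ = 31.09/86.04 = 0.3613
M/D/1: Lq = ρ²/(2(1−ρ)) = 0.1306/(2·0.6387) = 0.10222

Final: 0.10222


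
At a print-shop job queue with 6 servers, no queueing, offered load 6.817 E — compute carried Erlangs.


B(6,6.817) = 0.319767 (Erlang-B)
Carried load = a(1 − B) = 6.817·(1 − 0.319767) = 6.817·0.680233 = 4.6372 E

Final: 4.6372 Erlangs


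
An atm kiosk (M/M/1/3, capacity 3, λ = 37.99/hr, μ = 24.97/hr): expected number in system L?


ρ = 37.99/24.97 = 1.5214
L = ρ[1 − (K+1)ρ^K + Kρ^(K+1)] / [(1−ρ)(1−ρ^(K+1))]
Numerator: 1.5214·(1 − 4·3.521699 + 3·5.358004) = 4.544825
Denominator: (-0.5214)·(-4.358004) = 2.272375
L = 4.544825/2.272375 = 2.0000

Final: 2.0000


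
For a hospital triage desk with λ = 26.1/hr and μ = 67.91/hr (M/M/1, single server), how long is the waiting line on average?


ρ = 26.1/67.91 = 0.3843
Lq = ρ²/(1−ρ) = 0.1477/0.6157 = 0.2399

Final: 0.2399


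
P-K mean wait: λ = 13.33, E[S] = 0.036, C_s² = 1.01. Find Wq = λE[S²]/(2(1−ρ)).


ρ = λ·E[S] = 13.33·0.036 = 0.4799
E[S²] = E[S]²(1+C_s²) = 0.036²·(1+1.01) = 0.002605
Wq = λ·E[S²]/(2(1−ρ)) = 13.33·0.002605/(2·0.5201) = 0.03338 hr

Final: 0.03338 hr


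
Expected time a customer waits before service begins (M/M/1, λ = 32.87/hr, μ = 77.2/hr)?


ρ = 32.87/77.2 = 0.4258
Wq = ρ/(μ−λ) = 0.4258/(77.2 − 32.87) = 0.4258/44.33 = 0.009605 hr

Final: 0.009605 hr


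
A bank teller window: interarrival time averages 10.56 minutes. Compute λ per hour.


λ = 1/(interarrival time) in consistent units.
1 hour = 60 min, so λ = 60/10.56 = 5.6818 per hour

Final: 5.6818 /hr


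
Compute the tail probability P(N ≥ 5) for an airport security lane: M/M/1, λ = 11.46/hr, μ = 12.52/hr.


ρ = 11.46/12.52 = 0.9153
P(N ≥ n) = ρ^n = 0.9153^5 = 0.642542

Final: 0.642542


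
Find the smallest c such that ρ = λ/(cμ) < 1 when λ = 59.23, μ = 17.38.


Stability requires cμ > λ ⇔ c > λ/μ.
λ/μ = 59.23/17.38 = 3.4079
Minimum integer c = ⌊3.4079⌋ + 1 = 4
Check: 4·17.38 = 69.52 > 59.23, while 3·17.38 = 52.14 ≤ 59.23

Final: 4 servers


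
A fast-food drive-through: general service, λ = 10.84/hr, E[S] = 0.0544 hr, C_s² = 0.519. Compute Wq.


ρ = λ·E[S] = 10.84·0.0544 = 0.5897
E[S²] = E[S]²(1+C_s²) = 0.0544²·(1+0.519) = 0.004495
Wq = λ·E[S²]/(2(1−ρ)) = 10.84·0.004495/(2·0.4103) = 0.05938 hr

Final: 0.05938 hr


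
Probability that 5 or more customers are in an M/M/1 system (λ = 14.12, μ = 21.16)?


ρ = 14.12/21.16 = 0.6673
P(N ≥ n) = ρ^n = 0.6673^5 = 0.132311

Final: 0.132311


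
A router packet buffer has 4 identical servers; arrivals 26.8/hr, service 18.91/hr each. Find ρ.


ρ = λ/(cμ) = 26.8/(4·18.91) = 26.8/75.64 = 0.3543

Final: 0.3543


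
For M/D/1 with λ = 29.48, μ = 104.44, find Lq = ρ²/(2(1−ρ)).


ρ = 29.48/104.44 = 0.2823
M/D/1: Lq = ρ²/(2(1−ρ)) = 0.07967/(2·0.7177) = 0.05550

Final: 0.05550


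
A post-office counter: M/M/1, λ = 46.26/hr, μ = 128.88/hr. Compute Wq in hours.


ρ = 46.26/128.88 = 0.3589
Wq = ρ/(μ−λ) = 0.3589/(128.88 − 46.26) = 0.3589/82.62 = 0.004344 hr

Final: 0.004344 hr


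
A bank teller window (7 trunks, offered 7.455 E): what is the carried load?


B(7,7.455) = 0.276533 (Erlang-B)
Carried load = a(1 − B) = 7.455·(1 − 0.276533) = 7.455·0.723467 = 5.3934 E

Final: 5.3934 Erlangs


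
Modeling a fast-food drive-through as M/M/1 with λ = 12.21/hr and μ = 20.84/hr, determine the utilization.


ρ = λ/μ = 12.21/20.84 = 0.5859

Final: 0.5859
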